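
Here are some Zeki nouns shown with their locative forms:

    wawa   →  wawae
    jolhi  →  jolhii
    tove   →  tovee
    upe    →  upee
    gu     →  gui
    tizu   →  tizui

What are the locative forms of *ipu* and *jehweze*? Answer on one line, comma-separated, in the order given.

The pattern is height harmony: -i when the last vowel of the stem is a high vowel (*jolhi*, *gu*, *tizu*); -e when the last vowel of the stem is a non-high vowel (*wawa*, *tove*, *upe*).
*ipu*: last vowel = /u/, a high vowel → -i → *ipui*.
*jehweze* — last vowel /e/ (a non-high vowel) → -e → *jehwezee*.

ipui, jehwezee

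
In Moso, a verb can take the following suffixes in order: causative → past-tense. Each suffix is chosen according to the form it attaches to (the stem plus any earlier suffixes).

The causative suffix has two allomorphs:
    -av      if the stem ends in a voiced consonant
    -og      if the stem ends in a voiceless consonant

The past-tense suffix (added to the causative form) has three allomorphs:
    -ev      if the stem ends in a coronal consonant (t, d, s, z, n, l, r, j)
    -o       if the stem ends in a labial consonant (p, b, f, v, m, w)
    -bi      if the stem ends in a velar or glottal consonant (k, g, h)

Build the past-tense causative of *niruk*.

Since the final consonant of *niruk* is /k/ (voiceless), it takes -og, giving *nirukog*.
The causative form *nirukog* — final consonant /g/ (velar/glottal) → -bi → *nirukogbi*.

nirukogbi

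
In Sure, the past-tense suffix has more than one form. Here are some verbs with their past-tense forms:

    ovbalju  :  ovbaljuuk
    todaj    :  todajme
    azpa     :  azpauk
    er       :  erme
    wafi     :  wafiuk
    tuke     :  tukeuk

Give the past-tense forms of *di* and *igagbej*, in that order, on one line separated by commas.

The suffix is conditioned by the final sound: -me when the stem ends in a consonant (*todaj*, *er*); -uk when the stem ends in a vowel (*ovbalju*, *azpa*, *wafi*, *tuke*).
Since the final sound of *di* is /i/ (a vowel), it takes -uk, giving *diuk*.
The final sound of *igagbej* is /j/, which is a consonant, so the suffix is -me, giving *igagbejme*.

diuk, igagbejme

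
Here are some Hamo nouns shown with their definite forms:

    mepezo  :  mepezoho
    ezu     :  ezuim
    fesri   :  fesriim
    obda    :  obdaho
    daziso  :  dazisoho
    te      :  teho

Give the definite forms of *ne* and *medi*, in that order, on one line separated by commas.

The alternation tracks the last vowel of the stem — -im when the last vowel of the stem is a high vowel (*ezu*, *fesri*); -ho when the last vowel of the stem is a non-high vowel (*mepezo*, *obda*, *daziso*, *te*).
*ne*: last vowel = /e/, a non-high vowel → -ho → *neho*.
*medi* — last vowel /i/ (a high vowel) → -im → *mediim*.

neho, mediim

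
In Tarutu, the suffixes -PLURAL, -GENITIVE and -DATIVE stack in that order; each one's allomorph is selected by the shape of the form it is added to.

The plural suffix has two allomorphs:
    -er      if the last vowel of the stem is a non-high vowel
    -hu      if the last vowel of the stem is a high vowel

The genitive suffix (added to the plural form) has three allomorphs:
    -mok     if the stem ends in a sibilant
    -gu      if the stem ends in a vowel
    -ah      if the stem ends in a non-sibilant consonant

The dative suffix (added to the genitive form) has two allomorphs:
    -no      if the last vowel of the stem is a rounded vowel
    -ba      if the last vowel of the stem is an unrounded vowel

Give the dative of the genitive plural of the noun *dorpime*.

dorpimeerahba

The last vowel of *dorpime* is /e/, which is a non-high vowel, so the plural suffix is -er, giving *dorpimeer*.
The final sound of the plural form *dorpimeer* is /r/, which is a non-sibilant consonant, so the genitive suffix is -ah, giving *dorpimeerah*.
The last vowel of the genitive form *dorpimeerah* is /a/, which is an unrounded vowel, so the dative suffix is -ba, giving *dorpimeerahba*.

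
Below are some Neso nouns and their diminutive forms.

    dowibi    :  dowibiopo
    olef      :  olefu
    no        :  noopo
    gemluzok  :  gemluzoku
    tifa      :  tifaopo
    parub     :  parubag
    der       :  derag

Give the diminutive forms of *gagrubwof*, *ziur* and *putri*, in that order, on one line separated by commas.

The alternation tracks the final sound of the stem — -u when the stem ends in a voiceless consonant (*olef*, *gemluzok*); -ag when the stem ends in a voiced consonant (*parub*, *der*); -opo when the stem ends in a vowel (*dowibi*, *no*, *tifa*).
Since the final sound of *gagrubwof* is /f/ (a voiceless consonant), it takes -u, giving *gagrubwofu*.
Since the final sound of *ziur* is /r/ (a voiced consonant), it takes -ag, giving *ziurag*.
Since the final sound of *putri* is /i/ (a vowel), it takes -opo, giving *putriopo*.

gagrubwofu, ziurag, putriopo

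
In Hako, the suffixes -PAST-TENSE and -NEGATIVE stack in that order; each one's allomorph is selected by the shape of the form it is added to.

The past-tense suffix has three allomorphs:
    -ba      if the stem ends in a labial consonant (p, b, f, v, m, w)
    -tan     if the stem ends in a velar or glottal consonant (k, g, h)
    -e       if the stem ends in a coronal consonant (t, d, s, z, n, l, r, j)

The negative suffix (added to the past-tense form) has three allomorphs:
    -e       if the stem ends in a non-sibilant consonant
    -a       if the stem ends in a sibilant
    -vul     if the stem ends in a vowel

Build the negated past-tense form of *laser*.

laserevul

*laser* — final consonant /r/ (coronal) → -e → *lasere*.
The final sound of the past-tense form *lasere* is /e/, which is a vowel, so the negative suffix is -vul, giving *laserevul*.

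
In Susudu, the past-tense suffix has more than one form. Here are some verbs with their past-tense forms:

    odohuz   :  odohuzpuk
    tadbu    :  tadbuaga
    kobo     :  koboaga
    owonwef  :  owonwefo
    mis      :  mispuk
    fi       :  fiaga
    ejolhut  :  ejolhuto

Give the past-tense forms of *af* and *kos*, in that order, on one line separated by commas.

The pattern is sibilance of the final sound: -puk when the stem ends in a sibilant (*odohuz*, *mis*); -o when the stem ends in a non-sibilant consonant (*owonwef*, *ejolhut*); -aga when the stem ends in a vowel (*tadbu*, *kobo*, *fi*).
*af*: final sound = /f/, a non-sibilant consonant → -o → *afo*.
*kos* — final sound /s/ (a sibilant) → -puk → *kospuk*.

afo, kospuk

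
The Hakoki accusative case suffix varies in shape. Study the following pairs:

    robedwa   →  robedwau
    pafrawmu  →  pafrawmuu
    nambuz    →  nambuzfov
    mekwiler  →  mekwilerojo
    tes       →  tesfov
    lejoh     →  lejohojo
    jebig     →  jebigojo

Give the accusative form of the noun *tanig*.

tanigojo

Looking at the final sound of each stem: -fov when the stem ends in a sibilant (*nambuz*, *tes*); -ojo when the stem ends in a non-sibilant consonant (*mekwiler*, *lejoh*, *jebig*); -u when the stem ends in a vowel (*robedwa*, *pafrawmu*).
*tanig* — final sound /g/ (a non-sibilant consonant) → -ojo → *tanigojo*.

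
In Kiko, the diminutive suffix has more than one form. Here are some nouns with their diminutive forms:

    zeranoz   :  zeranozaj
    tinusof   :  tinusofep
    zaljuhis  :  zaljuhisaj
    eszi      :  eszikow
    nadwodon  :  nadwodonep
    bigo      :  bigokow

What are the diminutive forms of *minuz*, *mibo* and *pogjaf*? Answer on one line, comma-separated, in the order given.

minuzaj, mibokow, pogjafep

The suffix is conditioned by the final sound: -aj when the stem ends in a sibilant (*zeranoz*, *zaljuhis*); -ep when the stem ends in a non-sibilant consonant (*tinusof*, *nadwodon*); -kow when the stem ends in a vowel (*eszi*, *bigo*).
The final sound of *minuz* is /z/, which is a sibilant, so the suffix is -aj, giving *minuzaj*.
*mibo*: final sound = /o/, a vowel → -kow → *mibokow*.
*pogjaf* — final sound /f/ (a non-sibilant consonant) → -ep → *pogjafep*.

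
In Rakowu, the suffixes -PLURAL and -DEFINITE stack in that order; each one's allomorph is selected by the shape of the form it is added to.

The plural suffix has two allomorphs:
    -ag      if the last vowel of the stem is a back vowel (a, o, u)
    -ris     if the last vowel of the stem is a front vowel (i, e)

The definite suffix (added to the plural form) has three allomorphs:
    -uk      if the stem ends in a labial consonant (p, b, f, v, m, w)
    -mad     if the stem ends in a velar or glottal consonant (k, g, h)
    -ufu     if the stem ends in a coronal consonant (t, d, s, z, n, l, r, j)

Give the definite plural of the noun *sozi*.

Since the last vowel of *sozi* is /i/ (a front vowel), it takes -ris, giving *soziris*.
The plural form *soziris*: final consonant = /s/, coronal → -ufu → *sozirisufu*.

sozirisufu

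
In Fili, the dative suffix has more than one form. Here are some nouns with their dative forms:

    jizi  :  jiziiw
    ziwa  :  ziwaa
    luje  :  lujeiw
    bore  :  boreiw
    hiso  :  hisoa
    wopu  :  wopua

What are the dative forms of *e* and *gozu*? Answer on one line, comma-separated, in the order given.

Looking at the last vowel of each stem: -iw when the last vowel of the stem is a front vowel (*jizi*, *luje*, *bore*); -a when the last vowel of the stem is a back vowel (*ziwa*, *hiso*, *wopu*).
*e* — last vowel /e/ (a front vowel) → -iw → *eiw*.
The last vowel of *gozu* is /u/, which is a back vowel, so the suffix is -a, giving *gozua*.

eiw, gozua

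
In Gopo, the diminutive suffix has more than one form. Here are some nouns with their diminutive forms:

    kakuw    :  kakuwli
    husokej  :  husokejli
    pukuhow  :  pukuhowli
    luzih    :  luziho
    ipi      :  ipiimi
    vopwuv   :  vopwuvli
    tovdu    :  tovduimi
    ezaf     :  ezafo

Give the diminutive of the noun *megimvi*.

The alternation tracks the final sound of the stem — -o when the stem ends in a voiceless consonant (*luzih*, *ezaf*); -li when the stem ends in a voiced consonant (*kakuw*, *husokej*, *pukuhow*, *vopwuv*); -imi when the stem ends in a vowel (*ipi*, *tovdu*).
Since the final sound of *megimvi* is /i/ (a vowel), it takes -imi, giving *megimviimi*.

megimviimi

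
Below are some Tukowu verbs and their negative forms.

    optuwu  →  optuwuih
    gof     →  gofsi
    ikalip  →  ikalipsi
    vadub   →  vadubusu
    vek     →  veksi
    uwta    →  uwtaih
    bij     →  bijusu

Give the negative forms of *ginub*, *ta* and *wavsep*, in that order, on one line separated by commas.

ginubusu, taih, wavsepsi

The alternation tracks the final sound of the stem — -si when the stem ends in a voiceless consonant (*gof*, *ikalip*, *vek*); -usu when the stem ends in a voiced consonant (*vadub*, *bij*); -ih when the stem ends in a vowel (*optuwu*, *uwta*).
The final sound of *ginub* is /b/, which is a voiced consonant, so the suffix is -usu, giving *ginubusu*.
Since the final sound of *ta* is /a/ (a vowel), it takes -ih, giving *taih*.
The final sound of *wavsep* is /p/, which is a voiceless consonant, so the suffix is -si, giving *wavsepsi*.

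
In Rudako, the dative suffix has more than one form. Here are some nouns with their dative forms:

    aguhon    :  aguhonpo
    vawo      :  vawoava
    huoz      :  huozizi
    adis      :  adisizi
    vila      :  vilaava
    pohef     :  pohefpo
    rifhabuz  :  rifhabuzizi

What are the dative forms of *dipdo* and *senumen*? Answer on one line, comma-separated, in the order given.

The alternation tracks the final sound of the stem — -izi when the stem ends in a sibilant (*huoz*, *adis*, *rifhabuz*); -po when the stem ends in a non-sibilant consonant (*aguhon*, *pohef*); -ava when the stem ends in a vowel (*vawo*, *vila*).
Since the final sound of *dipdo* is /o/ (a vowel), it takes -ava, giving *dipdoava*.
Since the final sound of *senumen* is /n/ (a non-sibilant consonant), it takes -po, giving *senumenpo*.

dipdoava, senumenpo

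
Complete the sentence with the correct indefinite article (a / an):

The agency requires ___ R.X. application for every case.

an

The indefinite article is chosen by the initial *sound* of the following word, not its spelling.
The initialism *R.X.* is read letter by letter; the first letter, R, is pronounced /ɑr/, which begins with a vowel sound.
So the article is *an*: The agency requires an R.X. application for every case.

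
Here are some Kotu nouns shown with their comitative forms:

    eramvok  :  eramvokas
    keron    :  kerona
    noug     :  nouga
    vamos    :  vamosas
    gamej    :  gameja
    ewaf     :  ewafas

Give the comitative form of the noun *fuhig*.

Looking at the final consonant of each stem: -as when the stem ends in a voiceless consonant (*eramvok*, *vamos*, *ewaf*); -a when the stem ends in a voiced consonant (*keron*, *noug*, *gamej*).
The final consonant of *fuhig* is /g/, which is voiced, so the suffix is -a, giving *fuhiga*.

fuhiga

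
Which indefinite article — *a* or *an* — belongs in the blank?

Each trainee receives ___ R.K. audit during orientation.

The indefinite article is chosen by the initial *sound* of the following word, not its spelling.
The initialism *R.K.* is read letter by letter; the first letter, R, is pronounced /ɑr/, which begins with a vowel sound.
So the article is *an*: Each trainee receives an R.K. audit during orientation.

an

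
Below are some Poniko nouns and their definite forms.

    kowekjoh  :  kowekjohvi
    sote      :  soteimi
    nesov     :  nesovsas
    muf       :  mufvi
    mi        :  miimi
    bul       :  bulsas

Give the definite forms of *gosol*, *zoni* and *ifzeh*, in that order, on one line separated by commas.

Looking at the final sound of each stem: -vi when the stem ends in a voiceless consonant (*kowekjoh*, *muf*); -sas when the stem ends in a voiced consonant (*nesov*, *bul*); -imi when the stem ends in a vowel (*sote*, *mi*).
The final sound of *gosol* is /l/, which is a voiced consonant, so the suffix is -sas, giving *gosolsas*.
The final sound of *zoni* is /i/, which is a vowel, so the suffix is -imi, giving *zoniimi*.
*ifzeh* — final sound /h/ (a voiceless consonant) → -vi → *ifzehvi*.

gosolsas, zoniimi, ifzehvi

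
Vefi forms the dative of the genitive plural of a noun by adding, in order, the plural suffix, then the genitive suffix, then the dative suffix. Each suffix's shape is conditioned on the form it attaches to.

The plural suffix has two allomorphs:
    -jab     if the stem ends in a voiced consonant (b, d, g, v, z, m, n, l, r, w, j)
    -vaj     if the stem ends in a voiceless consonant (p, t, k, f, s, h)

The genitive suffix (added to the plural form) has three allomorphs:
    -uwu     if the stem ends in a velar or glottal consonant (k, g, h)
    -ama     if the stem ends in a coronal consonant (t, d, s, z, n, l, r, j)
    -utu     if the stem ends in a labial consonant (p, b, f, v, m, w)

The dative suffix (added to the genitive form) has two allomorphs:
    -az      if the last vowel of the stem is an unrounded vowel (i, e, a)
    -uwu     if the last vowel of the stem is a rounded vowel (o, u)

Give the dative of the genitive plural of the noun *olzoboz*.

*olzoboz* — final consonant /z/ (voiced) → -jab → *olzobozjab*.
The plural form *olzobozjab* — final consonant /b/ (labial) → -utu → *olzobozjabutu*.
The last vowel of the genitive form *olzobozjabutu* is /u/, which is a rounded vowel, so the dative suffix is -uwu, giving *olzobozjabutuuwu*.

olzobozjabutuuwu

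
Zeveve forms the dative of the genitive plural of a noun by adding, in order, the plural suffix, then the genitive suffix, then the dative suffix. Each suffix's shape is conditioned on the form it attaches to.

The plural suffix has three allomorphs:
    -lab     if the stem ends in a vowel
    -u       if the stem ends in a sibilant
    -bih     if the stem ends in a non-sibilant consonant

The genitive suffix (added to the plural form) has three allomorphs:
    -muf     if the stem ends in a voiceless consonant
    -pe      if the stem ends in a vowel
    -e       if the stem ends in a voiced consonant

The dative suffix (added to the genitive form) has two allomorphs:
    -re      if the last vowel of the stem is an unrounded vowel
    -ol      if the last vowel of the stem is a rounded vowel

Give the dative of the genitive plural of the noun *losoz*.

losozupere

*losoz* — final sound /z/ (a sibilant) → -u → *losozu*.
The plural form *losozu* — final sound /u/ (a vowel) → -pe → *losozupe*.
Since the last vowel of the genitive form *losozupe* is /e/ (an unrounded vowel), it takes -re, giving *losozupere*.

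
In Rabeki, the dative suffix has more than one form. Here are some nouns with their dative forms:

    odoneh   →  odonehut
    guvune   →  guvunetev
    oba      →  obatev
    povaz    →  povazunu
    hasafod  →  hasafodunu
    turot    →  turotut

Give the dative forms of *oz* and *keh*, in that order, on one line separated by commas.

The alternation tracks the final sound of the stem — -ut when the stem ends in a voiceless consonant (*odoneh*, *turot*); -unu when the stem ends in a voiced consonant (*povaz*, *hasafod*); -tev when the stem ends in a vowel (*guvune*, *oba*).
*oz* — final sound /z/ (a voiced consonant) → -unu → *ozunu*.
Since the final sound of *keh* is /h/ (a voiceless consonant), it takes -ut, giving *kehut*.

ozunu, kehut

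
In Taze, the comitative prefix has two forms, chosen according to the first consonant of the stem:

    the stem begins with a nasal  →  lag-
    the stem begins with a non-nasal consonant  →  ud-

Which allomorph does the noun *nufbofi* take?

lag-

*nufbofi* — first consonant /n/ (a nasal) → lag-.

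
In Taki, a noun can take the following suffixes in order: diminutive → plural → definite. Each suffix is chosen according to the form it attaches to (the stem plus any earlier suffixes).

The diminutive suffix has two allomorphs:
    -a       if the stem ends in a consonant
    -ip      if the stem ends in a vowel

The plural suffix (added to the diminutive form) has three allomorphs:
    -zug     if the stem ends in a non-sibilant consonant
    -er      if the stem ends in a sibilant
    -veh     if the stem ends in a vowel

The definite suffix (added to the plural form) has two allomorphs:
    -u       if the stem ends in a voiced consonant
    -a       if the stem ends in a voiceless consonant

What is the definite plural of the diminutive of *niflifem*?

niflifemaveha

Since the final sound of *niflifem* is /m/ (a consonant), it takes -a, giving *niflifema*.
The final sound of the diminutive form *niflifema* is /a/, which is a vowel, so the plural suffix is -veh, giving *niflifemaveh*.
The plural form *niflifemaveh*: final consonant = /h/, voiceless → -a → *niflifemaveha*.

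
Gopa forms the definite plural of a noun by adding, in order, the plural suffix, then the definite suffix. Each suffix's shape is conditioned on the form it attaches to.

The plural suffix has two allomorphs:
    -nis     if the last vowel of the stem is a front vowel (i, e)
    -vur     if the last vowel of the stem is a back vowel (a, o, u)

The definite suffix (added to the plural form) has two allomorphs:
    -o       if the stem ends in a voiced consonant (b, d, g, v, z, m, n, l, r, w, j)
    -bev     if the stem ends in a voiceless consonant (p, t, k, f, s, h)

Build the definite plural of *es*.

*es*: last vowel = /e/, a front vowel → -nis → *esnis*.
The plural form *esnis*: final consonant = /s/, voiceless → -bev → *esnisbev*.

esnisbev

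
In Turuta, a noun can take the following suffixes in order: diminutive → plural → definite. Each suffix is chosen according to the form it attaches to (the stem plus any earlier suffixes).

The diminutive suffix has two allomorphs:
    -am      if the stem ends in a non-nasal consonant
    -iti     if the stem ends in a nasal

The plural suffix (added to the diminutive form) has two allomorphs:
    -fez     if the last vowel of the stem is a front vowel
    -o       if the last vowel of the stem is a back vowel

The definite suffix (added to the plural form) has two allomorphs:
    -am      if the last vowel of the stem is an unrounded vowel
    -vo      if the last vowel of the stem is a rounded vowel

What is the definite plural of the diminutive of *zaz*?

zazamovo

*zaz*: final consonant = /z/, non-nasal → -am → *zazam*.
The diminutive form *zazam*: last vowel = /a/, a back vowel → -o → *zazamo*.
The last vowel of the plural form *zazamo* is /o/, which is a rounded vowel, so the definite suffix is -vo, giving *zazamovo*.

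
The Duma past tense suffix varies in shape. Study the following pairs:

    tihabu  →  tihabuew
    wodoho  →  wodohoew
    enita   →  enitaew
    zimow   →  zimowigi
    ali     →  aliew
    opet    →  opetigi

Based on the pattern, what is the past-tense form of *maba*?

The pattern is consonant vs. vowel: -igi when the stem ends in a consonant (*zimow*, *opet*); -ew when the stem ends in a vowel (*tihabu*, *wodoho*, *enita*, *ali*).
*maba*: final sound = /a/, a vowel → -ew → *mabaew*.

mabaew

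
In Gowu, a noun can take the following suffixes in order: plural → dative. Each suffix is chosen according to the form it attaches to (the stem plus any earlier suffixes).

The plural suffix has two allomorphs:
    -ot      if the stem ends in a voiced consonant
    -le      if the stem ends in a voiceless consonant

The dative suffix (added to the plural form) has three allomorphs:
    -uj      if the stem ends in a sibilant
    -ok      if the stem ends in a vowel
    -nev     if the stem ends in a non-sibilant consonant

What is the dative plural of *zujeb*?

*zujeb* — final consonant /b/ (voiced) → -ot → *zujebot*.
The plural form *zujebot* — final sound /t/ (a non-sibilant consonant) → -nev → *zujebotnev*.

zujebotnev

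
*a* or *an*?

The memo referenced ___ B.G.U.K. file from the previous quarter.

a

The indefinite article is chosen by the initial *sound* of the following word, not its spelling.
The initialism *B.G.U.K.* is read letter by letter; the first letter, B, is pronounced /biː/, which begins with a consonant sound.
So the article is *a*: The memo referenced a B.G.U.K. file from the previous quarter.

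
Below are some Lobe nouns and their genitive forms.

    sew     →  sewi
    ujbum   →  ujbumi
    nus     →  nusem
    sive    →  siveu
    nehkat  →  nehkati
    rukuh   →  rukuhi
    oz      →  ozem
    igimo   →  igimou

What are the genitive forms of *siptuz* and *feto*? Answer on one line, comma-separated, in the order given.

siptuzem, fetou

The alternation tracks the final sound of the stem — -em when the stem ends in a sibilant (*nus*, *oz*); -i when the stem ends in a non-sibilant consonant (*sew*, *ujbum*, *nehkat*, *rukuh*); -u when the stem ends in a vowel (*sive*, *igimo*).
The final sound of *siptuz* is /z/, which is a sibilant, so the suffix is -em, giving *siptuzem*.
*feto*: final sound = /o/, a vowel → -u → *fetou*.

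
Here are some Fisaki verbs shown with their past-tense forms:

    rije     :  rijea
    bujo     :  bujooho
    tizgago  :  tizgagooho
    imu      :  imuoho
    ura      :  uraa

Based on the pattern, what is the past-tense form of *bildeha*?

Looking at the last vowel of each stem: -oho when the last vowel of the stem is a rounded vowel (*bujo*, *tizgago*, *imu*); -a when the last vowel of the stem is an unrounded vowel (*rije*, *ura*).
The last vowel of *bildeha* is /a/, which is an unrounded vowel, so the suffix is -a, giving *bildehaa*.

bildehaa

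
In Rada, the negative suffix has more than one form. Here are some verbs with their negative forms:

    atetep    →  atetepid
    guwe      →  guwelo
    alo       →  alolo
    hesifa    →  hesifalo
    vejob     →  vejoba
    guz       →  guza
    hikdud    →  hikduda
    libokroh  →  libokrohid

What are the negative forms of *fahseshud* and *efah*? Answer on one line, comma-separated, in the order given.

fahseshuda, efahid

Looking at the final sound of each stem: -id when the stem ends in a voiceless consonant (*atetep*, *libokroh*); -a when the stem ends in a voiced consonant (*vejob*, *guz*, *hikdud*); -lo when the stem ends in a vowel (*guwe*, *alo*, *hesifa*).
*fahseshud* — final sound /d/ (a voiced consonant) → -a → *fahseshuda*.
The final sound of *efah* is /h/, which is a voiceless consonant, so the suffix is -id, giving *efahid*.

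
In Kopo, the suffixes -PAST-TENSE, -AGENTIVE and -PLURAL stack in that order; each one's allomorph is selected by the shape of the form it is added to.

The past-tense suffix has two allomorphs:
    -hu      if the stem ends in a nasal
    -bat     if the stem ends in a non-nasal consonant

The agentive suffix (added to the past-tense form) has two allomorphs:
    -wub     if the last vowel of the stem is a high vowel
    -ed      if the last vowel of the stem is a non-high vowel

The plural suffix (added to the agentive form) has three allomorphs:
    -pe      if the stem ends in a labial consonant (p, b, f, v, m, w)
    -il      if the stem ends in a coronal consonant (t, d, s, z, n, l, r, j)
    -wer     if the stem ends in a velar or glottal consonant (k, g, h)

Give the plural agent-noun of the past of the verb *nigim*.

Since the final consonant of *nigim* is /m/ (a nasal), it takes -hu, giving *nigimhu*.
The past-tense form *nigimhu*: last vowel = /u/, a high vowel → -wub → *nigimhuwub*.
The agentive form *nigimhuwub*: final consonant = /b/, labial → -pe → *nigimhuwubpe*.

nigimhuwubpe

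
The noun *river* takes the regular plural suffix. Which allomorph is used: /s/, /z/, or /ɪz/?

The stem *river* ends in a voiced non-sibilant sound.
The plural suffix surfaces as /ɪz/ after sibilants, /s/ after other voiceless consonants, and /z/ after other voiced sounds.
So the plural -s on *river* is pronounced /z/.

/z/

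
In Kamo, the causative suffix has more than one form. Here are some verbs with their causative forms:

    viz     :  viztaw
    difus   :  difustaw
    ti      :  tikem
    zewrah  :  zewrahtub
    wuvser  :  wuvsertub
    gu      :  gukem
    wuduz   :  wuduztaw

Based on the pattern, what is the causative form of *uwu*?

The pattern is sibilance of the final sound: -taw when the stem ends in a sibilant (*viz*, *difus*, *wuduz*); -tub when the stem ends in a non-sibilant consonant (*zewrah*, *wuvser*); -kem when the stem ends in a vowel (*ti*, *gu*).
Since the final sound of *uwu* is /u/ (a vowel), it takes -kem, giving *uwukem*.

uwukem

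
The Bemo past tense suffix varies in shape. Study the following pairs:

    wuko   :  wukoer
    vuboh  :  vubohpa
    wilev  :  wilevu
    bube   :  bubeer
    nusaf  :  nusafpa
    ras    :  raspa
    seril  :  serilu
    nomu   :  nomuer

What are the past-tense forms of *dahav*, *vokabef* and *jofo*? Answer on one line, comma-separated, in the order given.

dahavu, vokabefpa, jofoer

The suffix is conditioned by the final sound: -pa when the stem ends in a voiceless consonant (*vuboh*, *nusaf*, *ras*); -u when the stem ends in a voiced consonant (*wilev*, *seril*); -er when the stem ends in a vowel (*wuko*, *bube*, *nomu*).
Since the final sound of *dahav* is /v/ (a voiced consonant), it takes -u, giving *dahavu*.
Since the final sound of *vokabef* is /f/ (a voiceless consonant), it takes -pa, giving *vokabefpa*.
The final sound of *jofo* is /o/, which is a vowel, so the suffix is -er, giving *jofoer*.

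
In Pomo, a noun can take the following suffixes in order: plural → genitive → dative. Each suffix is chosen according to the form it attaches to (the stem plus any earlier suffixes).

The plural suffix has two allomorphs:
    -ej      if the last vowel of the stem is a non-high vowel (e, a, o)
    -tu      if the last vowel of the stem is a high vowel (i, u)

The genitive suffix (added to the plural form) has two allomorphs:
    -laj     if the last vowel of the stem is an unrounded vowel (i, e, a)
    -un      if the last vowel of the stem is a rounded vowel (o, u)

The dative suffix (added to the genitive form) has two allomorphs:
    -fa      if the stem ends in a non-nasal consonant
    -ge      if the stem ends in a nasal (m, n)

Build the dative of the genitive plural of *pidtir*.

pidtirtuunge

The last vowel of *pidtir* is /i/, which is a high vowel, so the plural suffix is -tu, giving *pidtirtu*.
The last vowel of the plural form *pidtirtu* is /u/, which is a rounded vowel, so the genitive suffix is -un, giving *pidtirtuun*.
The genitive form *pidtirtuun* — final consonant /n/ (a nasal) → -ge → *pidtirtuunge*.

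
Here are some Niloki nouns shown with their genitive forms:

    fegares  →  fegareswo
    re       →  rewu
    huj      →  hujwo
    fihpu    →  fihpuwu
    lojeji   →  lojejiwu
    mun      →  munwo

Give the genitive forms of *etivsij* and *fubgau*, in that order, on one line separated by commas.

The alternation tracks the final sound of the stem — -wo when the stem ends in a consonant (*fegares*, *huj*, *mun*); -wu when the stem ends in a vowel (*re*, *fihpu*, *lojeji*).
The final sound of *etivsij* is /j/, which is a consonant, so the suffix is -wo, giving *etivsijwo*.
The final sound of *fubgau* is /u/, which is a vowel, so the suffix is -wu, giving *fubgauwu*.

etivsijwo, fubgauwu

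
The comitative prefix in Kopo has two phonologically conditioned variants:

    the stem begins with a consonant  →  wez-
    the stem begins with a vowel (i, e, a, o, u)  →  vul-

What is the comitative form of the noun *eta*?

vuleta

The first sound of *eta* is /e/, which is a vowel, so the prefix is vul-, giving *vuleta*.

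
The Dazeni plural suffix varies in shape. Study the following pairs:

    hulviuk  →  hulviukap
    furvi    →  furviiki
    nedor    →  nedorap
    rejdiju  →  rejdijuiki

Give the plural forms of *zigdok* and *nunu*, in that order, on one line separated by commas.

Looking at the final sound of each stem: -ap when the stem ends in a consonant (*hulviuk*, *nedor*); -iki when the stem ends in a vowel (*furvi*, *rejdiju*).
The final sound of *zigdok* is /k/, which is a consonant, so the suffix is -ap, giving *zigdokap*.
The final sound of *nunu* is /u/, which is a vowel, so the suffix is -iki, giving *nunuiki*.

zigdokap, nunuiki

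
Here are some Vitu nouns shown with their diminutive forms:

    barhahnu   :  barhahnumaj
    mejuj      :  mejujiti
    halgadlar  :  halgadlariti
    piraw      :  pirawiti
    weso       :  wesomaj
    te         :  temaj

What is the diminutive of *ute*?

The pattern is consonant vs. vowel: -iti when the stem ends in a consonant (*mejuj*, *halgadlar*, *piraw*); -maj when the stem ends in a vowel (*barhahnu*, *weso*, *te*).
The final sound of *ute* is /e/, which is a vowel, so the suffix is -maj, giving *utemaj*.

utemaj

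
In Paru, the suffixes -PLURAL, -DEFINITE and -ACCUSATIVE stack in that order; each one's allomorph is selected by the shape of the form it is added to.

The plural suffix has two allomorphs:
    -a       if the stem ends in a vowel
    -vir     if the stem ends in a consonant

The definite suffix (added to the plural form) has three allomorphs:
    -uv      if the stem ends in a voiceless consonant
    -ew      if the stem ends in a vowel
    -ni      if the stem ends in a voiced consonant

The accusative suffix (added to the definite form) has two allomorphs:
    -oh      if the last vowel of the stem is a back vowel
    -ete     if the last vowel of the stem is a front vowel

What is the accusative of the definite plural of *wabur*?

waburvirniete

The final sound of *wabur* is /r/, which is a consonant, so the plural suffix is -vir, giving *waburvir*.
The plural form *waburvir* — final sound /r/ (a voiced consonant) → -ni → *waburvirni*.
Since the last vowel of the definite form *waburvirni* is /i/ (a front vowel), it takes -ete, giving *waburvirniete*.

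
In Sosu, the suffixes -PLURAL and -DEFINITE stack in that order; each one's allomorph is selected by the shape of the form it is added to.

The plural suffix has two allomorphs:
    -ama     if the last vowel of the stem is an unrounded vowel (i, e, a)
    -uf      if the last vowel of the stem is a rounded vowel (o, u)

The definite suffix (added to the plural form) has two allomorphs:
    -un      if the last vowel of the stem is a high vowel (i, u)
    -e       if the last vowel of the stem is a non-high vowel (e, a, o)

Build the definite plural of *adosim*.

adosimamae

*adosim*: last vowel = /i/, an unrounded vowel → -ama → *adosimama*.
The plural form *adosimama*: last vowel = /a/, a non-high vowel → -e → *adosimamae*.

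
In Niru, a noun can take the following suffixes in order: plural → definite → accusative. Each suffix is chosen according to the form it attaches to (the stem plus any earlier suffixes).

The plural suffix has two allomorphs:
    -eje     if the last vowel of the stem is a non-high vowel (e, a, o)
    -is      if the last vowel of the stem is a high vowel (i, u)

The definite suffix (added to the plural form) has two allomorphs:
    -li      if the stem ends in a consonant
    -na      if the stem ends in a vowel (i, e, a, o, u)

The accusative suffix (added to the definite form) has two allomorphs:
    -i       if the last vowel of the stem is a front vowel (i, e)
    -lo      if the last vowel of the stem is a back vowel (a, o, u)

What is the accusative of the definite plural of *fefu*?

*fefu*: last vowel = /u/, a high vowel → -is → *fefuis*.
Since the final sound of the plural form *fefuis* is /s/ (a consonant), it takes -li, giving *fefuisli*.
Since the last vowel of the definite form *fefuisli* is /i/ (a front vowel), it takes -i, giving *fefuislii*.

fefuislii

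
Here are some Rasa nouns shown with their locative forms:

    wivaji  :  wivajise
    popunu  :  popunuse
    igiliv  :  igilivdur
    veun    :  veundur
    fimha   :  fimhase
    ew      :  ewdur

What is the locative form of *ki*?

The alternation tracks the final sound of the stem — -dur when the stem ends in a consonant (*igiliv*, *veun*, *ew*); -se when the stem ends in a vowel (*wivaji*, *popunu*, *fimha*).
The final sound of *ki* is /i/, which is a vowel, so the suffix is -se, giving *kise*.

kise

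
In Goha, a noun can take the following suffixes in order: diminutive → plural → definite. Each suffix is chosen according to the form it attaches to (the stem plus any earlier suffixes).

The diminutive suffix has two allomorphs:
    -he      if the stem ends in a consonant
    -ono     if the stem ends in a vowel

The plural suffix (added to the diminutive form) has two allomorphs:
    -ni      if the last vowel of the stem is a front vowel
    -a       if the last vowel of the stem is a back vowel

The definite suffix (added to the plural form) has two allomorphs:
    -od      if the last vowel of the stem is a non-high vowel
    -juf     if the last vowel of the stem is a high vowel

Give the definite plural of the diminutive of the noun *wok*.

wokhenijuf

*wok*: final sound = /k/, a consonant → -he → *wokhe*.
The last vowel of the diminutive form *wokhe* is /e/, which is a front vowel, so the plural suffix is -ni, giving *wokheni*.
The plural form *wokheni*: last vowel = /i/, a high vowel → -juf → *wokhenijuf*.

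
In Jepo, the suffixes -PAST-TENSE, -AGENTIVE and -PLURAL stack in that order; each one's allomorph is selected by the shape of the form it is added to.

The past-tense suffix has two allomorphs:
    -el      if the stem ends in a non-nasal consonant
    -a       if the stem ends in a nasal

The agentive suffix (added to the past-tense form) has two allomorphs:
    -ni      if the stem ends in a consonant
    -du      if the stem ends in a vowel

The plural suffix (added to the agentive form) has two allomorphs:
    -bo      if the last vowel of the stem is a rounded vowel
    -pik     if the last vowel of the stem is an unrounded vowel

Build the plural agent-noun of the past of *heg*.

hegelnipik

*heg* — final consonant /g/ (non-nasal) → -el → *hegel*.
Since the final sound of the past-tense form *hegel* is /l/ (a consonant), it takes -ni, giving *hegelni*.
The agentive form *hegelni*: last vowel = /i/, an unrounded vowel → -pik → *hegelnipik*.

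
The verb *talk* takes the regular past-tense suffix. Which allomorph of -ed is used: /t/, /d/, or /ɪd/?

The stem *talk* ends in a voiceless consonant other than /t/.
The -ed suffix is realized as /ɪd/ after /t, d/; as /t/ after other voiceless consonants; and as /d/ after other voiced sounds.
So -ed on *talk* is pronounced /t/.

/t/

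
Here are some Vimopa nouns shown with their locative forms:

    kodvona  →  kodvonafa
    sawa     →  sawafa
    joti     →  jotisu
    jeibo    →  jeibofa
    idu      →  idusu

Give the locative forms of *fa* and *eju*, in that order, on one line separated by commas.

fafa, ejusu

Looking at the last vowel of each stem: -su when the last vowel of the stem is a high vowel (*joti*, *idu*); -fa when the last vowel of the stem is a non-high vowel (*kodvona*, *sawa*, *jeibo*).
The last vowel of *fa* is /a/, which is a non-high vowel, so the suffix is -fa, giving *fafa*.
Since the last vowel of *eju* is /u/ (a high vowel), it takes -su, giving *ejusu*.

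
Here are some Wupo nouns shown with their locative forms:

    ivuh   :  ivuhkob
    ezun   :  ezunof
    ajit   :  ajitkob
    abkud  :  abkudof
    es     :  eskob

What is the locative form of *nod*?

nodof

The alternation tracks the final consonant of the stem — -kob when the stem ends in a voiceless consonant (*ivuh*, *ajit*, *es*); -of when the stem ends in a voiced consonant (*ezun*, *abkud*).
*nod*: final consonant = /d/, voiced → -of → *nodof*.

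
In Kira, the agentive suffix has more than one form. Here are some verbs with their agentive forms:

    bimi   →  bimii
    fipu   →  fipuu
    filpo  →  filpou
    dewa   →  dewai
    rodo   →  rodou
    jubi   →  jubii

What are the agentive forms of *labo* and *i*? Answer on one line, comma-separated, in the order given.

The pattern is rounding harmony: -u when the last vowel of the stem is a rounded vowel (*fipu*, *filpo*, *rodo*); -i when the last vowel of the stem is an unrounded vowel (*bimi*, *dewa*, *jubi*).
*labo* — last vowel /o/ (a rounded vowel) → -u → *labou*.
*i* — last vowel /i/ (an unrounded vowel) → -i → *ii*.

labou, ii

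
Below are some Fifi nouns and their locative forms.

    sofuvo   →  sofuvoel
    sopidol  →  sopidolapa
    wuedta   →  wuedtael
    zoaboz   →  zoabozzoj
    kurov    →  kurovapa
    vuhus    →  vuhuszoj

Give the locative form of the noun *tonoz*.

The suffix is conditioned by the final sound: -zoj when the stem ends in a sibilant (*zoaboz*, *vuhus*); -apa when the stem ends in a non-sibilant consonant (*sopidol*, *kurov*); -el when the stem ends in a vowel (*sofuvo*, *wuedta*).
*tonoz*: final sound = /z/, a sibilant → -zoj → *tonozzoj*.

tonozzoj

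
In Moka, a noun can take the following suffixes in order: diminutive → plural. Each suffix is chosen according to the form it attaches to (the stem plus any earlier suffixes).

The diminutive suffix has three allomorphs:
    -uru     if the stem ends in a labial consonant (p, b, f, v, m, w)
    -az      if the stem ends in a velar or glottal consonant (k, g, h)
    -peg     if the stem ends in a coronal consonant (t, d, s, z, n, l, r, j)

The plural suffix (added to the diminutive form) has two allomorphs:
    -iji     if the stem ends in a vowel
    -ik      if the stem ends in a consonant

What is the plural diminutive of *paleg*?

The final consonant of *paleg* is /g/, which is velar/glottal, so the diminutive suffix is -az, giving *palegaz*.
The diminutive form *palegaz* — final sound /z/ (a consonant) → -ik → *palegazik*.

palegazik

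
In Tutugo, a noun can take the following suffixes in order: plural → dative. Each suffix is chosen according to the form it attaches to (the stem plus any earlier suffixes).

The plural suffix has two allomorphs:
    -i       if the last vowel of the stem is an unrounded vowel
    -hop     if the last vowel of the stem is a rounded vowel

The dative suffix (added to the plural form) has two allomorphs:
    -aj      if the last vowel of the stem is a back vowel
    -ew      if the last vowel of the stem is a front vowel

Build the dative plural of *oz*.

Since the last vowel of *oz* is /o/ (a rounded vowel), it takes -hop, giving *ozhop*.
The last vowel of the plural form *ozhop* is /o/, which is a back vowel, so the dative suffix is -aj, giving *ozhopaj*.

ozhopaj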